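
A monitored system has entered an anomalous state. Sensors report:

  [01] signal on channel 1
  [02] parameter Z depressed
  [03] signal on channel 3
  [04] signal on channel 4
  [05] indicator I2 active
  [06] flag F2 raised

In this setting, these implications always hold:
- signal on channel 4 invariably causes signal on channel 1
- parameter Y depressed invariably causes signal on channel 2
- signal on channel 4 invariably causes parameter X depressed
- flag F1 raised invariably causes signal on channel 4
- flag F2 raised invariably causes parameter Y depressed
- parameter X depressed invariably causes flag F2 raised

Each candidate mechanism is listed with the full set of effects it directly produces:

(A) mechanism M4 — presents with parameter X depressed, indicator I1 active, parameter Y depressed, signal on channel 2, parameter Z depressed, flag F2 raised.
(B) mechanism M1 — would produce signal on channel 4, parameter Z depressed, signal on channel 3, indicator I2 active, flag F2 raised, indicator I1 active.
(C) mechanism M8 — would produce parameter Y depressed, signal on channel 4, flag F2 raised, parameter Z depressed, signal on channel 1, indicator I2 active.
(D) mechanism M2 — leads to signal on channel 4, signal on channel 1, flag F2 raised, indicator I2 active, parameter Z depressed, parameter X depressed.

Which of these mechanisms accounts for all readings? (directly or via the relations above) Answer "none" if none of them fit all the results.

For each candidate, compare predicted effects to what was observed:
(A) mechanism M4 — does not account for signal on channel 1, signal on channel 3, signal on channel 4, indicator I2 active
(B) mechanism M1 — signal on channel 1 yes (by signal on channel 4 → signal on channel 1); parameter Z depressed yes; signal on channel 3 yes; signal on channel 4 yes; indicator I2 active yes; flag F2 raised yes
(C) mechanism M8 — does not account for signal on channel 3
(D) mechanism M2 — does not account for signal on channel 3
Only (B) is consistent with every observation.

B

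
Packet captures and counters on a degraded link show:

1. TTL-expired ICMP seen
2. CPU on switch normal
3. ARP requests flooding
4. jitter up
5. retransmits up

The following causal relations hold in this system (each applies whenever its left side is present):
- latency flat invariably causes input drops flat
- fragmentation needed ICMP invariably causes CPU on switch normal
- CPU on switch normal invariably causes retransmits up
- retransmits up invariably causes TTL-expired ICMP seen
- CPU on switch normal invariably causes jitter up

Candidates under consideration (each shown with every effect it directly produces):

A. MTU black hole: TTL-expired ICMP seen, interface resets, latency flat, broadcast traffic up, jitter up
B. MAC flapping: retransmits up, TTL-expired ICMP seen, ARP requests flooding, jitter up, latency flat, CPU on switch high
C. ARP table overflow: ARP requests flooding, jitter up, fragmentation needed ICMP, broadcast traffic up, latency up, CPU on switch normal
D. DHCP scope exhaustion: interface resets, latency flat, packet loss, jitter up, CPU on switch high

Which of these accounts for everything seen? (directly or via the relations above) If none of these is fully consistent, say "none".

C

Testing each hypothesis:
(A) MTU black hole — TTL-expired ICMP seen ✓; CPU on switch normal ✗; ARP requests flooding ✗; jitter up ✓; retransmits up ✗
(B) MAC flapping — fails on CPU on switch normal (predicts CPU on switch high, not CPU on switch normal)
(C) ARP table overflow — accounts for every observation (TTL-expired ICMP seen via CPU on switch normal → retransmits up → TTL-expired ICMP seen)
(D) DHCP scope exhaustion — TTL-expired ICMP seen ✗; CPU on switch normal ✗; ARP requests flooding ✗; jitter up ✓; retransmits up ✗
Only (C) is consistent with every observation.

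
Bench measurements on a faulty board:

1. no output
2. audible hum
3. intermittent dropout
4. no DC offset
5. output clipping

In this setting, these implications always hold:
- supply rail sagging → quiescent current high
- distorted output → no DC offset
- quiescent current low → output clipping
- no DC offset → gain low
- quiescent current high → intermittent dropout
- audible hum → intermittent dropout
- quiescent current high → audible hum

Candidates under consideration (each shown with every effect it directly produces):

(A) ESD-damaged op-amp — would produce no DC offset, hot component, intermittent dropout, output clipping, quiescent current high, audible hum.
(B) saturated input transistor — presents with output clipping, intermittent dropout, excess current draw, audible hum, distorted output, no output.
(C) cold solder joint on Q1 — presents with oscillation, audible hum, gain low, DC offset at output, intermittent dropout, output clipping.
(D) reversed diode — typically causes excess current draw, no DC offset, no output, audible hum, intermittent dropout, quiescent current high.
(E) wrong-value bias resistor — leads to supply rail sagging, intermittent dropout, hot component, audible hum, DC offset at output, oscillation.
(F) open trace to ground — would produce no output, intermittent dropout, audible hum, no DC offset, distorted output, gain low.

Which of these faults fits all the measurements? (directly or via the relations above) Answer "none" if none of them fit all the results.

B

Checking each candidate against the observations:
(A) ESD-damaged op-amp — no output -; audible hum +; intermittent dropout +; no DC offset +; output clipping +
(B) saturated input transistor — no output +; audible hum +; intermittent dropout +; no DC offset + (by distorted output → no DC offset); output clipping +
(C) cold solder joint on Q1 — no output -; audible hum +; intermittent dropout +; no DC offset -; output clipping +
(D) reversed diode — no output +; audible hum +; intermittent dropout +; no DC offset +; output clipping -
(E) wrong-value bias resistor — no output -; audible hum +; intermittent dropout +; no DC offset -; output clipping -
(F) open trace to ground — no output +; audible hum +; intermittent dropout +; no DC offset +; output clipping -
(B) alone accounts for all the evidence.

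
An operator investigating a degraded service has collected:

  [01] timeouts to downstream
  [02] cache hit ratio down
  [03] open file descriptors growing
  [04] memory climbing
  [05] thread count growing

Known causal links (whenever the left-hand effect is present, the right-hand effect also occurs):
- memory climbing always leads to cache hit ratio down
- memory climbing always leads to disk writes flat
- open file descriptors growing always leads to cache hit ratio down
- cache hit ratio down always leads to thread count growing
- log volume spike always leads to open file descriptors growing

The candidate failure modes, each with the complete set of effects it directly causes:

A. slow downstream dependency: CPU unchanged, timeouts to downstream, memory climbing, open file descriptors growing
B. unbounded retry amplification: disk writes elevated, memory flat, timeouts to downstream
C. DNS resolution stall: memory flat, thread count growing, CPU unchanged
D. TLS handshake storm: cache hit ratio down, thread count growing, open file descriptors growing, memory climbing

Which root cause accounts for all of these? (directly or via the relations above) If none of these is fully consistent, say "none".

A

For each candidate, compare predicted effects to what was observed:
(A) slow downstream dependency — accounts for every observation (cache hit ratio down by open file descriptors growing → cache hit ratio down)
(B) unbounded retry amplification — timeouts to downstream +; cache hit ratio down -; open file descriptors growing -; memory climbing -; thread count growing -
(C) DNS resolution stall — fails on timeouts to downstream, cache hit ratio down, open file descriptors growing, memory climbing (predicts memory flat, not memory climbing)
(D) TLS handshake storm — timeouts to downstream -; cache hit ratio down +; open file descriptors growing +; memory climbing +; thread count growing +
(A) is the only candidate with no mismatches.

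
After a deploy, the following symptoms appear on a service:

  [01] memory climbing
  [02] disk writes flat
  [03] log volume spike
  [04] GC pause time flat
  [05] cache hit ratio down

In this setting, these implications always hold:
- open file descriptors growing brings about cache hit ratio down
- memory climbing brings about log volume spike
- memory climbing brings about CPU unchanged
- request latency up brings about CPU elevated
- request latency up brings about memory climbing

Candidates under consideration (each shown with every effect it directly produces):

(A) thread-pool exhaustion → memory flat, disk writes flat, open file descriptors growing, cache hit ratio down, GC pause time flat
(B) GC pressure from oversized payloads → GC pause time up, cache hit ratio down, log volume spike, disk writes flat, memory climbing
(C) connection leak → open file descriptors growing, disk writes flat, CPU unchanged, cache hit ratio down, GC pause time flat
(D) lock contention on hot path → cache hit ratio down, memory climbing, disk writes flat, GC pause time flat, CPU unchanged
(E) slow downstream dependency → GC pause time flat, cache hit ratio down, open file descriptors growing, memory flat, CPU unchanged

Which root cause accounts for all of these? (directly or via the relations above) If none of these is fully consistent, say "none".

D

Checking each candidate against the observations:
(A) thread-pool exhaustion — memory climbing -; disk writes flat +; log volume spike -; GC pause time flat +; cache hit ratio down +
(B) GC pressure from oversized payloads — memory climbing +; disk writes flat +; log volume spike +; GC pause time flat -; cache hit ratio down +
(C) connection leak — does not account for memory climbing, log volume spike
(D) lock contention on hot path — accounts for every observation (log volume spike through memory climbing → log volume spike)
(E) slow downstream dependency — memory climbing -; disk writes flat -; log volume spike -; GC pause time flat +; cache hit ratio down +
(D) alone accounts for all the evidence.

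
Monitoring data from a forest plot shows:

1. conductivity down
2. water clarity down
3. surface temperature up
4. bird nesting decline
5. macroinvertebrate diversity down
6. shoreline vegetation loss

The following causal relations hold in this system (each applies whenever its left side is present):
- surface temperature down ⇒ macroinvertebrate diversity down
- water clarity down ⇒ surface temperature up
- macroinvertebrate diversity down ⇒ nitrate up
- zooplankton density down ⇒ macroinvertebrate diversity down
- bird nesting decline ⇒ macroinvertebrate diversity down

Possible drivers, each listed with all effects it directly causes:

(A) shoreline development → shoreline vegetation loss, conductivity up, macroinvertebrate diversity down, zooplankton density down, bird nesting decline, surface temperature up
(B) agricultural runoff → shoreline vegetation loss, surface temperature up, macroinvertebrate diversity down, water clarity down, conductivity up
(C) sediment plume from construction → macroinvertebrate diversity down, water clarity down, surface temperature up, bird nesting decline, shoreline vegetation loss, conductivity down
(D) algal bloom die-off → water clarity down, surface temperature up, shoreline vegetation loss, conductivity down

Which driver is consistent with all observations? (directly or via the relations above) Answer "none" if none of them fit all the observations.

Checking each candidate against the observations:
(A) shoreline development — fails on conductivity down, water clarity down (predicts conductivity up, not conductivity down)
(B) agricultural runoff — conductivity down -; water clarity down +; surface temperature up +; bird nesting decline -; macroinvertebrate diversity down +; shoreline vegetation loss +
(C) sediment plume from construction — accounts for every observation
(D) algal bloom die-off — conductivity down +; water clarity down +; surface temperature up +; bird nesting decline -; macroinvertebrate diversity down -; shoreline vegetation loss +
(C) is the only candidate with no mismatches.

C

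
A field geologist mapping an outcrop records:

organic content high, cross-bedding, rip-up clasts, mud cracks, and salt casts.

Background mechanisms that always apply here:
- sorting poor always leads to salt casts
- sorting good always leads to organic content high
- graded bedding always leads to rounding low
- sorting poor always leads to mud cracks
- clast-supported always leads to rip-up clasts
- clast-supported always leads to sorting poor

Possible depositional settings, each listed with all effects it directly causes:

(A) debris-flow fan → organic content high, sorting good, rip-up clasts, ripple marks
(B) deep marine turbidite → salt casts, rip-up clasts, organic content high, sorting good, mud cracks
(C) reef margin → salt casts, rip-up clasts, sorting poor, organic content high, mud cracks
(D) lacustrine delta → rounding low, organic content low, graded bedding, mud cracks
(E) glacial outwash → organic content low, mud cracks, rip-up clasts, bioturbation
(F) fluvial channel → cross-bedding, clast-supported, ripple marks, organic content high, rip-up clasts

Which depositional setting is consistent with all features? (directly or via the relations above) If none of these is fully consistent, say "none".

F

Checking each candidate against the observations:
(A) debris-flow fan — organic content high ✓; cross-bedding ✗; rip-up clasts ✓; mud cracks ✗; salt casts ✗
(B) deep marine turbidite — organic content high ✓; cross-bedding ✗; rip-up clasts ✓; mud cracks ✓; salt casts ✓
(C) reef margin — organic content high ✓; cross-bedding ✗; rip-up clasts ✓; mud cracks ✓; salt casts ✓
(D) lacustrine delta — organic content high ✗; cross-bedding ✗; rip-up clasts ✗; mud cracks ✓; salt casts ✗
(E) glacial outwash — fails on organic content high, cross-bedding, salt casts (predicts organic content low, not organic content high)
(F) fluvial channel — organic content high ✓; cross-bedding ✓; rip-up clasts ✓; mud cracks ✓ (by clast-supported → sorting poor → mud cracks); salt casts ✓ (by clast-supported → sorting poor → salt casts)
(F) is the only candidate with no mismatches.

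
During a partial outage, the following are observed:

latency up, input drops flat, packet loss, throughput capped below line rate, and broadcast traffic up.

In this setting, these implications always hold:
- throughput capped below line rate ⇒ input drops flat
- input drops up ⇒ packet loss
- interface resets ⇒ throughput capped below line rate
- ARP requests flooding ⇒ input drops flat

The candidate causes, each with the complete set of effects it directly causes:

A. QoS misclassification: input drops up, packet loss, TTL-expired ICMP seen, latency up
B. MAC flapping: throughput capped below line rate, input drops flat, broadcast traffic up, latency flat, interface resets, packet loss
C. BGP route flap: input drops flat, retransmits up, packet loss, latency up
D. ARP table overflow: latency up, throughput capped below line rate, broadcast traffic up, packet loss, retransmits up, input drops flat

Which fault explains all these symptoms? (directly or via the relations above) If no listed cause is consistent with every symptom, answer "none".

For each candidate, compare predicted effects to what was observed:
(A) QoS misclassification — fails on input drops flat, throughput capped below line rate, broadcast traffic up (predicts input drops up, not input drops flat)
(B) MAC flapping — fails on latency up (predicts latency flat, not latency up)
(C) BGP route flap — latency up yes; input drops flat yes; packet loss yes; throughput capped below line rate NO; broadcast traffic up NO
(D) ARP table overflow — latency up yes; input drops flat yes; packet loss yes; throughput capped below line rate yes; broadcast traffic up yes
(D) is the only candidate with no mismatches.

D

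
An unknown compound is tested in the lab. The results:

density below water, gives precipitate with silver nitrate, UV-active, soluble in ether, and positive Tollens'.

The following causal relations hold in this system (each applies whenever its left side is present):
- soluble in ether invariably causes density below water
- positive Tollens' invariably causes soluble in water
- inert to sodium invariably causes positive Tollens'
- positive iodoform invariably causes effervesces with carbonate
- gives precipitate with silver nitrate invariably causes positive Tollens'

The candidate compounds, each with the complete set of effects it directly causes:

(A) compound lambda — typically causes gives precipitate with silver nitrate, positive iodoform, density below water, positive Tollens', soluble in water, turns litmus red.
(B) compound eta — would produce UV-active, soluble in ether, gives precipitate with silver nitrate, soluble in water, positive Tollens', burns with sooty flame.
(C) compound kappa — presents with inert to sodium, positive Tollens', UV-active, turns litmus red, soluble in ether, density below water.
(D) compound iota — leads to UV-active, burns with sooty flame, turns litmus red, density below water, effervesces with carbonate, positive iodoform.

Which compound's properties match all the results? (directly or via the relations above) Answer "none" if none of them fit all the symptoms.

Checking each candidate against the observations:
(A) compound lambda — does not account for UV-active, soluble in ether
(B) compound eta — density below water match (via soluble in ether → density below water); gives precipitate with silver nitrate match; UV-active match; soluble in ether match; positive Tollens' match
(C) compound kappa — density below water match; gives precipitate with silver nitrate miss; UV-active match; soluble in ether match; positive Tollens' match
(D) compound iota — density below water match; gives precipitate with silver nitrate miss; UV-active match; soluble in ether miss; positive Tollens' miss
(B) is the only candidate with no mismatches.

B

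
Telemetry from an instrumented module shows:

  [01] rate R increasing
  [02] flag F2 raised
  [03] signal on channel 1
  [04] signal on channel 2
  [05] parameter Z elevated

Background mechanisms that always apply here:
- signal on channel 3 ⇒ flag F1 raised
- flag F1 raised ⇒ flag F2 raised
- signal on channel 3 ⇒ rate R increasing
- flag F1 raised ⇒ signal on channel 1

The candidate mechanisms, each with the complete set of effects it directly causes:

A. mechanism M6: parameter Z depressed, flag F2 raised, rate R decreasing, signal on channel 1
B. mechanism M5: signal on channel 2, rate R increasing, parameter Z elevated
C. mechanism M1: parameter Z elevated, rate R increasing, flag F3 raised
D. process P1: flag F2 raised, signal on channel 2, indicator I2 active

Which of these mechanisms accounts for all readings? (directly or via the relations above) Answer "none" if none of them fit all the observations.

none

Per-candidate check:
(A) mechanism M6 — rate R increasing ✗; flag F2 raised ✓; signal on channel 1 ✓; signal on channel 2 ✗; parameter Z elevated ✗
(B) mechanism M5 — rate R increasing ✓; flag F2 raised ✗; signal on channel 1 ✗; signal on channel 2 ✓; parameter Z elevated ✓
(C) mechanism M1 — rate R increasing ✓; flag F2 raised ✗; signal on channel 1 ✗; signal on channel 2 ✗; parameter Z elevated ✓
(D) process P1 — rate R increasing ✗; flag F2 raised ✓; signal on channel 1 ✗; signal on channel 2 ✓; parameter Z elevated ✗
Every candidate fails on at least one observation.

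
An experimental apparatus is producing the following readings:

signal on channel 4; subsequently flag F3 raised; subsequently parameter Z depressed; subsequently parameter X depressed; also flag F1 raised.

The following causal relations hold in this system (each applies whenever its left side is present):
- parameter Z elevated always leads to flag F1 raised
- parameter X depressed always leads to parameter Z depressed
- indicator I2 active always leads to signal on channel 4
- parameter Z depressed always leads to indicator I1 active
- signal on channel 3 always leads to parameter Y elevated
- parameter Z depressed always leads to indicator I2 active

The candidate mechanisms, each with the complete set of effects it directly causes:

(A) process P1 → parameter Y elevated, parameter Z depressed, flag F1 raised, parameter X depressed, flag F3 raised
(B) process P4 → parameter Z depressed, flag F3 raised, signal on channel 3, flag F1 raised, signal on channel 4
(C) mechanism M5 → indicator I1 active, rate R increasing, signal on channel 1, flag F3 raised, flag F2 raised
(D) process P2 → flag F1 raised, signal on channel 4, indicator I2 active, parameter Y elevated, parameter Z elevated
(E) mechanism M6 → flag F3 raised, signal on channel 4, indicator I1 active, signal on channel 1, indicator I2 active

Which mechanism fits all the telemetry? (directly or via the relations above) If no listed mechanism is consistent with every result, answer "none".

A

Checking each candidate against the observations:
(A) process P1 — accounts for every observation (signal on channel 4 through parameter Z depressed → indicator I2 active → signal on channel 4)
(B) process P4 — signal on channel 4 +; flag F3 raised +; parameter Z depressed +; parameter X depressed -; flag F1 raised +
(C) mechanism M5 — signal on channel 4 -; flag F3 raised +; parameter Z depressed -; parameter X depressed -; flag F1 raised -
(D) process P2 — fails on flag F3 raised, parameter Z depressed, parameter X depressed (predicts parameter Z elevated, not parameter Z depressed)
(E) mechanism M6 — signal on channel 4 +; flag F3 raised +; parameter Z depressed -; parameter X depressed -; flag F1 raised -
(A) is the only candidate with no mismatches.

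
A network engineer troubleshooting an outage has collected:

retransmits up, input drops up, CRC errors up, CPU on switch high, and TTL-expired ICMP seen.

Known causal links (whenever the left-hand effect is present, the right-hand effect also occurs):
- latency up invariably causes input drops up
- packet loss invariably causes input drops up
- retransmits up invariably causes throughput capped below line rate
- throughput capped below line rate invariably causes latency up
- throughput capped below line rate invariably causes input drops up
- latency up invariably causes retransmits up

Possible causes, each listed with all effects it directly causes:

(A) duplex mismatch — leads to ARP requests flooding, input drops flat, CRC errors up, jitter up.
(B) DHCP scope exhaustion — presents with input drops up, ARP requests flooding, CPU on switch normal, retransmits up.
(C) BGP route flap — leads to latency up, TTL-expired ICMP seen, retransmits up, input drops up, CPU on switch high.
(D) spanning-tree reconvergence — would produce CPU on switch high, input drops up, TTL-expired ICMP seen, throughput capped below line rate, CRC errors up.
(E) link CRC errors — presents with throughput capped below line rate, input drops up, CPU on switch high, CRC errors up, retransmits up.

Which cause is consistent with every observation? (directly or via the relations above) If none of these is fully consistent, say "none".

D

Testing each hypothesis:
(A) duplex mismatch — retransmits up miss; input drops up miss; CRC errors up match; CPU on switch high miss; TTL-expired ICMP seen miss
(B) DHCP scope exhaustion — retransmits up match; input drops up match; CRC errors up miss; CPU on switch high miss; TTL-expired ICMP seen miss
(C) BGP route flap — does not account for CRC errors up
(D) spanning-tree reconvergence — retransmits up match (via throughput capped below line rate → latency up → retransmits up); input drops up match; CRC errors up match; CPU on switch high match; TTL-expired ICMP seen match
(E) link CRC errors — retransmits up match; input drops up match; CRC errors up match; CPU on switch high match; TTL-expired ICMP seen miss
Only (D) is consistent with every observation.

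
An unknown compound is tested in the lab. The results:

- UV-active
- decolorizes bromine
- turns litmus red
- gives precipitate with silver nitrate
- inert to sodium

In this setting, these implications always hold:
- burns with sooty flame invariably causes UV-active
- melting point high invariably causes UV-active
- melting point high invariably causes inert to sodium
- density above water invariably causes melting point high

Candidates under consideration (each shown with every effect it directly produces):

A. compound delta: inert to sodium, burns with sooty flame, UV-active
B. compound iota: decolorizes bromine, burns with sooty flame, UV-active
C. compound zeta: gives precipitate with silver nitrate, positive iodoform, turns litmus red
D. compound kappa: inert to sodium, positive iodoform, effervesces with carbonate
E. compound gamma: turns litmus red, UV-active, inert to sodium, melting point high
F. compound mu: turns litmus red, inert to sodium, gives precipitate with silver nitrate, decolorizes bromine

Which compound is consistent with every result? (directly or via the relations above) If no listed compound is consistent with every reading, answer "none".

Checking each candidate against the observations:
(A) compound delta — does not account for decolorizes bromine, turns litmus red, gives precipitate with silver nitrate
(B) compound iota — UV-active ✓; decolorizes bromine ✓; turns litmus red ✗; gives precipitate with silver nitrate ✗; inert to sodium ✗
(C) compound zeta — UV-active ✗; decolorizes bromine ✗; turns litmus red ✓; gives precipitate with silver nitrate ✓; inert to sodium ✗
(D) compound kappa — UV-active ✗; decolorizes bromine ✗; turns litmus red ✗; gives precipitate with silver nitrate ✗; inert to sodium ✓
(E) compound gamma — UV-active ✓; decolorizes bromine ✗; turns litmus red ✓; gives precipitate with silver nitrate ✗; inert to sodium ✓
(F) compound mu — does not account for UV-active
No candidate is consistent with all observations.

none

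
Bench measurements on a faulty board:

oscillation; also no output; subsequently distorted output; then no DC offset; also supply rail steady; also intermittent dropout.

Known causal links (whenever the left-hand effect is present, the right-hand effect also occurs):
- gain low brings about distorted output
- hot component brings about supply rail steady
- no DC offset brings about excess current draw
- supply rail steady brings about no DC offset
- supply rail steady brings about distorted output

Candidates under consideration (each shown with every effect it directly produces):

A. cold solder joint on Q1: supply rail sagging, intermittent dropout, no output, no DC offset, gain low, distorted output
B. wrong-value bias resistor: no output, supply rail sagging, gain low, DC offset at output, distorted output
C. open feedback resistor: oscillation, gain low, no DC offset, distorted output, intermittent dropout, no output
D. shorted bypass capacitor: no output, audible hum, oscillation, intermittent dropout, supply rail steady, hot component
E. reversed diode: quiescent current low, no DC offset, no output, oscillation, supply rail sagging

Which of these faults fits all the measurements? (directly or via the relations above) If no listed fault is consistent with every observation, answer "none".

D

Per-candidate check:
(A) cold solder joint on Q1 — oscillation -; no output +; distorted output +; no DC offset +; supply rail steady -; intermittent dropout +
(B) wrong-value bias resistor — oscillation -; no output +; distorted output +; no DC offset -; supply rail steady -; intermittent dropout -
(C) open feedback resistor — oscillation +; no output +; distorted output +; no DC offset +; supply rail steady -; intermittent dropout +
(D) shorted bypass capacitor — accounts for every observation (distorted output via supply rail steady → distorted output)
(E) reversed diode — fails on distorted output, supply rail steady, intermittent dropout (predicts supply rail sagging, not supply rail steady)
(D) alone accounts for all the evidence.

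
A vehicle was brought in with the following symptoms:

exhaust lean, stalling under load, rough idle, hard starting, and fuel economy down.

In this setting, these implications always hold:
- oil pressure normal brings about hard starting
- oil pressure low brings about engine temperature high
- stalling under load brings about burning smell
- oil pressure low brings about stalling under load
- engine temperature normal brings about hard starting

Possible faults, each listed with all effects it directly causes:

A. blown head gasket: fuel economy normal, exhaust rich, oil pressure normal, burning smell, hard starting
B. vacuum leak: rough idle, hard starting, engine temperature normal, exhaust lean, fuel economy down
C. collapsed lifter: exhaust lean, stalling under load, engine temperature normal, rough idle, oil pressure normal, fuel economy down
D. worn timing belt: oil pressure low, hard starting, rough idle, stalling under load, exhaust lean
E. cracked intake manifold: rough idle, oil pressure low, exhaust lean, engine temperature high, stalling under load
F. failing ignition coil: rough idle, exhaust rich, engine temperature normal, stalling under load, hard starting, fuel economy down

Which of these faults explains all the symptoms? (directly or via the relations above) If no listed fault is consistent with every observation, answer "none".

C

Testing each hypothesis:
(A) blown head gasket — exhaust lean -; stalling under load -; rough idle -; hard starting +; fuel economy down -
(B) vacuum leak — does not account for stalling under load
(C) collapsed lifter — exhaust lean +; stalling under load +; rough idle +; hard starting + (through engine temperature normal → hard starting); fuel economy down +
(D) worn timing belt — does not account for fuel economy down
(E) cracked intake manifold — does not account for hard starting, fuel economy down
(F) failing ignition coil — fails on exhaust lean (predicts exhaust rich, not exhaust lean)
(C) is the only candidate with no mismatches.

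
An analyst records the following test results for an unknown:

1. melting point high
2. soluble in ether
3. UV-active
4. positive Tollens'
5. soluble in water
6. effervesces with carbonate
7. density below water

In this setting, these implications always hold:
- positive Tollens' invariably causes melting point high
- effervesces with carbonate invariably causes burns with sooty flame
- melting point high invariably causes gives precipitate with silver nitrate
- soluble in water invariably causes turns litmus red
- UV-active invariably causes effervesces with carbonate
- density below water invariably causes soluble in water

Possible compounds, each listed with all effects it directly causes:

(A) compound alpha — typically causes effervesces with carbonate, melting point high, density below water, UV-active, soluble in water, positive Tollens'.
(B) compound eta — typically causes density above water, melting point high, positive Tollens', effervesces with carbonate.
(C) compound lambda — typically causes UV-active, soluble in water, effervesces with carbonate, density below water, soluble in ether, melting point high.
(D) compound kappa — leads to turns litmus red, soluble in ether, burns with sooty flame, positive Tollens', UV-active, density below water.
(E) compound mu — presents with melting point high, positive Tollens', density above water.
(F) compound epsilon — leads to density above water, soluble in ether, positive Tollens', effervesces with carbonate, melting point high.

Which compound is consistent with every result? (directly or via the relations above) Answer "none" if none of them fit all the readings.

D

Per-candidate check:
(A) compound alpha — melting point high +; soluble in ether -; UV-active +; positive Tollens' +; soluble in water +; effervesces with carbonate +; density below water +
(B) compound eta — melting point high +; soluble in ether -; UV-active -; positive Tollens' +; soluble in water -; effervesces with carbonate +; density below water -
(C) compound lambda — does not account for positive Tollens'
(D) compound kappa — accounts for every observation (melting point high by positive Tollens' → melting point high)
(E) compound mu — melting point high +; soluble in ether -; UV-active -; positive Tollens' +; soluble in water -; effervesces with carbonate -; density below water -
(F) compound epsilon — melting point high +; soluble in ether +; UV-active -; positive Tollens' +; soluble in water -; effervesces with carbonate +; density below water -
(D) alone accounts for all the evidence.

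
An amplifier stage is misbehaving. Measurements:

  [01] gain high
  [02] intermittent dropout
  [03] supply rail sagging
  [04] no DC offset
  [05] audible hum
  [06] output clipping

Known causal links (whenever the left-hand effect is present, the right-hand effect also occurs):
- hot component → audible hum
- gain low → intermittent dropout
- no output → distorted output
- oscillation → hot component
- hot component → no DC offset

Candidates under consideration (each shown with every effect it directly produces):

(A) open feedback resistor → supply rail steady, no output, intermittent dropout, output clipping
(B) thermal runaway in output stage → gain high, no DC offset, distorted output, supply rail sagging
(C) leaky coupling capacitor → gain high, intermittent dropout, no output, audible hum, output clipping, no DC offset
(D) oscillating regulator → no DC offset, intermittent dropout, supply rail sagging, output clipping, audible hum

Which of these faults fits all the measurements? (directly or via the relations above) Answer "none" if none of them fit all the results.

none

Per-candidate check:
(A) open feedback resistor — fails on gain high, supply rail sagging, no DC offset, audible hum (predicts supply rail steady, not supply rail sagging)
(B) thermal runaway in output stage — does not account for intermittent dropout, audible hum, output clipping
(C) leaky coupling capacitor — gain high yes; intermittent dropout yes; supply rail sagging NO; no DC offset yes; audible hum yes; output clipping yes
(D) oscillating regulator — gain high NO; intermittent dropout yes; supply rail sagging yes; no DC offset yes; audible hum yes; output clipping yes
None of the listed candidates fits everything.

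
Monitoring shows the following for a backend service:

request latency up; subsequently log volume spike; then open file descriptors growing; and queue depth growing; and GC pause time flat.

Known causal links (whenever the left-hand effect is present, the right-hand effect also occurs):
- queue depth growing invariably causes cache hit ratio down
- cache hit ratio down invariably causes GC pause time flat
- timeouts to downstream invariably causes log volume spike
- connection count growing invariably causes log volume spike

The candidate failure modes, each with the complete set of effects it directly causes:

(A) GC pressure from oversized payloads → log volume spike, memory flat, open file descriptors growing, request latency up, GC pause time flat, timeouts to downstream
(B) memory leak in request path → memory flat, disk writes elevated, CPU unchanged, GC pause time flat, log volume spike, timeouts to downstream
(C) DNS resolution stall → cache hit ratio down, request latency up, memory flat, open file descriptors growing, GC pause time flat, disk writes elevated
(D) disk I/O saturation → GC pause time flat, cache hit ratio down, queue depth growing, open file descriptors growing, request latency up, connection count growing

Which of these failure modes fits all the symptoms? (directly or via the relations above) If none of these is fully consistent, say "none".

D

Per-candidate check:
(A) GC pressure from oversized payloads — request latency up yes; log volume spike yes; open file descriptors growing yes; queue depth growing NO; GC pause time flat yes
(B) memory leak in request path — does not account for request latency up, open file descriptors growing, queue depth growing
(C) DNS resolution stall — request latency up yes; log volume spike NO; open file descriptors growing yes; queue depth growing NO; GC pause time flat yes
(D) disk I/O saturation — accounts for every observation (log volume spike via connection count growing → log volume spike)
Only (D) is consistent with every observation.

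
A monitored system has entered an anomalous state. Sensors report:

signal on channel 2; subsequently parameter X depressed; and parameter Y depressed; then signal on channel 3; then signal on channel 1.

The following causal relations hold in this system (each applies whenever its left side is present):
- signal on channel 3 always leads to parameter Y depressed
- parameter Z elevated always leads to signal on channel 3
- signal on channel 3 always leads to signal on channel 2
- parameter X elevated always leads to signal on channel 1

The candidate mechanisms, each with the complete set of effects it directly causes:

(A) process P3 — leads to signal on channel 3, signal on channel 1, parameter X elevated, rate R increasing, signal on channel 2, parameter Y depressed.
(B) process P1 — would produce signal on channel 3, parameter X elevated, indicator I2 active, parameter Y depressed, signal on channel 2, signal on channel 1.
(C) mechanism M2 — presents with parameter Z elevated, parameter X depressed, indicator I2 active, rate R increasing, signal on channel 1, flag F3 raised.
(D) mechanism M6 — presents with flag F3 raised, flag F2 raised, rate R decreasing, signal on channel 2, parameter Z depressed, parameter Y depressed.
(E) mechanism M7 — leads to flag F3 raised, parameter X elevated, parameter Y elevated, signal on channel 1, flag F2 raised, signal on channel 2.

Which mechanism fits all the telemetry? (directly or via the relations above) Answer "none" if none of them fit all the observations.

Checking each candidate against the observations:
(A) process P3 — signal on channel 2 match; parameter X depressed miss; parameter Y depressed match; signal on channel 3 match; signal on channel 1 match
(B) process P1 — signal on channel 2 match; parameter X depressed miss; parameter Y depressed match; signal on channel 3 match; signal on channel 1 match
(C) mechanism M2 — signal on channel 2 match (through parameter Z elevated → signal on channel 3 → signal on channel 2); parameter X depressed match; parameter Y depressed match (through parameter Z elevated → signal on channel 3 → parameter Y depressed); signal on channel 3 match (through parameter Z elevated → signal on channel 3); signal on channel 1 match
(D) mechanism M6 — does not account for parameter X depressed, signal on channel 3, signal on channel 1
(E) mechanism M7 — fails on parameter X depressed, parameter Y depressed, signal on channel 3 (predicts parameter X elevated, not parameter X depressed; predicts parameter Y elevated, not parameter Y depressed)
(C) alone accounts for all the evidence.

C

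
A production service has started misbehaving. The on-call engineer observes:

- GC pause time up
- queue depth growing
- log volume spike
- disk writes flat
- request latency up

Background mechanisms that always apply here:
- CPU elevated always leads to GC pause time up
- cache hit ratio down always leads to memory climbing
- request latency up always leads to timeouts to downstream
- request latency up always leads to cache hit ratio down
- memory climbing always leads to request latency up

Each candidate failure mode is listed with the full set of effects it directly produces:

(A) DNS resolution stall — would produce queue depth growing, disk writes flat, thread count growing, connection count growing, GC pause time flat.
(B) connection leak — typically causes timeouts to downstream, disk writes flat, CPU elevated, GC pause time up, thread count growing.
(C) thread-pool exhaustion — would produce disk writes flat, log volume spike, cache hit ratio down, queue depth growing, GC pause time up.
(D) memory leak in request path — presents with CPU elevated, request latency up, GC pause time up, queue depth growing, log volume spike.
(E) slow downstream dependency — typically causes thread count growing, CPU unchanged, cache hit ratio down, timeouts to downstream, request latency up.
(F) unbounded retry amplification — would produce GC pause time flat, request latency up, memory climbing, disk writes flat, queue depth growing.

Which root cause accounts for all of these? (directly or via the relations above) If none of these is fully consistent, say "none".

C

Checking each candidate against the observations:
(A) DNS resolution stall — fails on GC pause time up, log volume spike, request latency up (predicts GC pause time flat, not GC pause time up)
(B) connection leak — does not account for queue depth growing, log volume spike, request latency up
(C) thread-pool exhaustion — GC pause time up ✓; queue depth growing ✓; log volume spike ✓; disk writes flat ✓; request latency up ✓ (by cache hit ratio down → memory climbing → request latency up)
(D) memory leak in request path — GC pause time up ✓; queue depth growing ✓; log volume spike ✓; disk writes flat ✗; request latency up ✓
(E) slow downstream dependency — GC pause time up ✗; queue depth growing ✗; log volume spike ✗; disk writes flat ✗; request latency up ✓
(F) unbounded retry amplification — fails on GC pause time up, log volume spike (predicts GC pause time flat, not GC pause time up)
(C) is the only candidate with no mismatches.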